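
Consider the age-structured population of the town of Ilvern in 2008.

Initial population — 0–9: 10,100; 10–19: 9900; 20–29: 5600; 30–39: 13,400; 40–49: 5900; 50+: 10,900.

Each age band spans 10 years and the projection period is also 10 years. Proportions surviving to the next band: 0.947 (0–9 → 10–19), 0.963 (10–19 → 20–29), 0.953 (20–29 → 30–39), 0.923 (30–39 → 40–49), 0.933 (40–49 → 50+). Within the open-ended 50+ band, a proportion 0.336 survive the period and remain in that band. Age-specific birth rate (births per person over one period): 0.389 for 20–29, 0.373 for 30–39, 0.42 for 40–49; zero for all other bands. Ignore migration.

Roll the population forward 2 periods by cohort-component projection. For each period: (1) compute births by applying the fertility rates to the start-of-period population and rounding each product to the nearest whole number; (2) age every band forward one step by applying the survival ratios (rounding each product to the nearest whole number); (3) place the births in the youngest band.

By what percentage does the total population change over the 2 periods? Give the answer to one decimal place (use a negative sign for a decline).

(Groups numbered youngest = 1 to oldest = 6.)
After projecting period 1:
Births: 5600 * 0.389 = 2178  |  13400 * 0.373 = 4998  |  5900 * 0.42 = 2478 → total 9654
Group 2: 10100 * 0.947 = 9565
Group 3: 9900 * 0.963 = 9534
Group 4: 5600 * 0.953 = 5337
Group 5: 13400 * 0.923 = 12368
Group 6: 5900 * 0.933 + 10900 * 0.336 = 5505 + 3662 = 9167
Population now: 0–9=9654, 10–19=9565, 20–29=9534, 30–39=5337, 40–49=12368, 50+=9167
After projecting period 2:
Births: 9534 * 0.389 = 3709  |  5337 * 0.373 = 1991  |  12368 * 0.42 = 5195 → total 10895
Group 2: 9654 * 0.947 = 9142
Group 3: 9565 * 0.963 = 9211
Group 4: 9534 * 0.953 = 9086
Group 5: 5337 * 0.923 = 4926
Group 6: 12368 * 0.933 + 9167 * 0.336 = 11539 + 3080 = 14619
Population now: 0–9=10895, 10–19=9142, 20–29=9211, 30–39=9086, 40–49=4926, 50+=14619
Total: 55800 → 57879; change = 2079; percentage change = 3.7%

3.7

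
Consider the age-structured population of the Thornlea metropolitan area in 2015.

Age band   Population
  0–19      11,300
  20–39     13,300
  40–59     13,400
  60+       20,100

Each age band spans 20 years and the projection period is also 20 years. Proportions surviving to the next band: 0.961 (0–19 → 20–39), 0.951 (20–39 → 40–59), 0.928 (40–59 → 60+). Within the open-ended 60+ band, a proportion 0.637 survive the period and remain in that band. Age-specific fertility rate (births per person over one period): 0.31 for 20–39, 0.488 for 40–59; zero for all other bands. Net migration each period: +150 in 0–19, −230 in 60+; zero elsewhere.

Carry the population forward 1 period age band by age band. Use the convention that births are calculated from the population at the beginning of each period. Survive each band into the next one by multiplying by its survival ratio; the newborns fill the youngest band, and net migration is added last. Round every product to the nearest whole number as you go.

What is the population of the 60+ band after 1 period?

[period 1]
Births: 13300 * 0.31 = 4123  |  13400 * 0.488 = 6539 ⇒ total 10662
20–39: 11300 * 0.961 = 10859
40–59: 13300 * 0.951 = 12648
60+: 13400 * 0.928 + 20100 * 0.637 = 12435 + 12804 = 25239
Net migration: 0–19 + 150 → 10812; 60+ − 230 → 25009
Giving 10812 / 10859 / 12648 / 25009.

25009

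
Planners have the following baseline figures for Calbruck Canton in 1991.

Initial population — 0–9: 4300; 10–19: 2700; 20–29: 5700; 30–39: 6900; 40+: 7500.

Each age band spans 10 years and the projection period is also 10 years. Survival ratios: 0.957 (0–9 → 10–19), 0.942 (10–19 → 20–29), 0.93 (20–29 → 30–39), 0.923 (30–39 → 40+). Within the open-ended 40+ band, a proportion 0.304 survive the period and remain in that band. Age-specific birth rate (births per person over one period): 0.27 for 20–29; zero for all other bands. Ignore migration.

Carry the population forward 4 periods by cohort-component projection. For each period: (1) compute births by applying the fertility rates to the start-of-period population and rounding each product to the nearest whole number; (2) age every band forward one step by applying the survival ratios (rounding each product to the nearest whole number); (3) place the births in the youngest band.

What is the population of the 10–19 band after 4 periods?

Let band 1 be 0–9 through band 5 = 40+.
Period 1.
Births: 5700 × 0.27 = 1539
Band 2: 4300 × 0.957 = 4115
Band 3: 2700 × 0.942 = 2543
Band 4: 5700 × 0.93 = 5301
Band 5: 6900 × 0.923 + 7500 × 0.304 = 6369 + 2280 = 8649
Population now: 0–9=1539, 10–19=4115, 20–29=2543, 30–39=5301, 40+=8649
Period 2.
Births: 2543 × 0.27 = 687
Band 2: 1539 × 0.957 = 1473
Band 3: 4115 × 0.942 = 3876
Band 4: 2543 × 0.93 = 2365
Band 5: 5301 × 0.923 + 8649 × 0.304 = 4893 + 2629 = 7522
Population now: 0–9=687, 10–19=1473, 20–29=3876, 30–39=2365, 40+=7522
Period 3.
Births: 3876 × 0.27 = 1047
Band 2: 687 × 0.957 = 657
Band 3: 1473 × 0.942 = 1388
Band 4: 3876 × 0.93 = 3605
Band 5: 2365 × 0.923 + 7522 × 0.304 = 2183 + 2287 = 4470
Population now: 0–9=1047, 10–19=657, 20–29=1388, 30–39=3605, 40+=4470
Period 4.
Births: 1388 × 0.27 = 375
Band 2: 1047 × 0.957 = 1002
Band 3: 657 × 0.942 = 619
Band 4: 1388 × 0.93 = 1291
Band 5: 3605 × 0.923 + 4470 × 0.304 = 3327 + 1359 = 4686
Population now: 0–9=375, 10–19=1002, 20–29=619, 30–39=1291, 40+=4686

1002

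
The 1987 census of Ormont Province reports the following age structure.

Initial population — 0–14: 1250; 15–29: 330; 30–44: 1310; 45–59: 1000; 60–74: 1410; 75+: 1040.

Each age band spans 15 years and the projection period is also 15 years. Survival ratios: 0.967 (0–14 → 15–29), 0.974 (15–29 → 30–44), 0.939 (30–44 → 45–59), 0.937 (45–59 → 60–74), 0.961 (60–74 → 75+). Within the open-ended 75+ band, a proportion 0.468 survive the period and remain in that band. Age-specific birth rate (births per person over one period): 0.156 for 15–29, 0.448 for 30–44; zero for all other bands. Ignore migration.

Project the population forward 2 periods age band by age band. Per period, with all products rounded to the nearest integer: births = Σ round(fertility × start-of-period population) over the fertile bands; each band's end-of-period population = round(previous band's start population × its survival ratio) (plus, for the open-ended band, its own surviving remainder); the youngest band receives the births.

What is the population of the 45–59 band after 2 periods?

301

After projecting period 1:
Births: 330 × 0.156 = 51 ; 1310 × 0.448 = 587 ⇒ total 638
15–29: 1250 × 0.967 = 1209
30–44: 330 × 0.974 = 321
45–59: 1310 × 0.939 = 1230
60–74: 1000 × 0.937 = 937
75+: 1410 × 0.961 + 1040 × 0.468 = 1355 + 487 = 1842
Population now: 0–14=638, 15–29=1209, 30–44=321, 45–59=1230, 60–74=937, 75+=1842
After projecting period 2:
Births: 1209 × 0.156 = 189 ; 321 × 0.448 = 144 ⇒ total 333
15–29: 638 × 0.967 = 617
30–44: 1209 × 0.974 = 1178
45–59: 321 × 0.939 = 301
60–74: 1230 × 0.937 = 1153
75+: 937 × 0.961 + 1842 × 0.468 = 900 + 862 = 1762
Population now: 0–14=333, 15–29=617, 30–44=1178, 45–59=301, 60–74=1153, 75+=1762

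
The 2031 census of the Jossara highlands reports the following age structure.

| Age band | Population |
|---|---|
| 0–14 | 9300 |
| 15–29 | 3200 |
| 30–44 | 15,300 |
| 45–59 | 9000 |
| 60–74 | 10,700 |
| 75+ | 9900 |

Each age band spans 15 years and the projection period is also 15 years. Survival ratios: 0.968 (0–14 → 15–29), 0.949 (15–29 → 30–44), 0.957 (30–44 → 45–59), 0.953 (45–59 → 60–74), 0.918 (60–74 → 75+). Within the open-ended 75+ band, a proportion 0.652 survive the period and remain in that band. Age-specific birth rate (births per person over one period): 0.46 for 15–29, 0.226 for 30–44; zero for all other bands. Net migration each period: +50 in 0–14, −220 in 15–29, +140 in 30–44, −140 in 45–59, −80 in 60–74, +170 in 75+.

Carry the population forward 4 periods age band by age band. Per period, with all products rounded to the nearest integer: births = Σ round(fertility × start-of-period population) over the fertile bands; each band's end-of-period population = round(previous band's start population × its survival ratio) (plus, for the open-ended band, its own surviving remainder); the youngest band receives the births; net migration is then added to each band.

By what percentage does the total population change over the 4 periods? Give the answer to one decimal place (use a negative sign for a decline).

-27.2

(Bands numbered youngest = 1 to oldest = 6.)
After projecting period 1:
Births: 3200 × 0.46 = 1472 ; 15300 × 0.226 = 3458 → 4930
Band 2: 9300 × 0.968 = 9002
Band 3: 3200 × 0.949 = 3037
Band 4: 15300 × 0.957 = 14642
Band 5: 9000 × 0.953 = 8577
Band 6: 10700 × 0.918 + 9900 × 0.652 = 9823 + 6455 = 16278
Net migration: Band 1 + 50 → 4980; Band 2 − 220 → 8782; Band 3 + 140 → 3177; Band 4 − 140 → 14502; Band 5 − 80 → 8497; Band 6 + 170 → 16448
→ [4980, 8782, 3177, 14502, 8497, 16448]
After projecting period 2:
Births: 8782 × 0.46 = 4040 ; 3177 × 0.226 = 718 → 4758
Band 2: 4980 × 0.968 = 4821
Band 3: 8782 × 0.949 = 8334
Band 4: 3177 × 0.957 = 3040
Band 5: 14502 × 0.953 = 13820
Band 6: 8497 × 0.918 + 16448 × 0.652 = 7800 + 10724 = 18524
Net migration: Band 1 + 50 → 4808; Band 2 − 220 → 4601; Band 3 + 140 → 8474; Band 4 − 140 → 2900; Band 5 − 80 → 13740; Band 6 + 170 → 18694
→ [4808, 4601, 8474, 2900, 13740, 18694]
After projecting period 3:
Births: 4601 × 0.46 = 2116 ; 8474 × 0.226 = 1915 → 4031
Band 2: 4808 × 0.968 = 4654
Band 3: 4601 × 0.949 = 4366
Band 4: 8474 × 0.957 = 8110
Band 5: 2900 × 0.953 = 2764
Band 6: 13740 × 0.918 + 18694 × 0.652 = 12613 + 12188 = 24801
Net migration: Band 1 + 50 → 4081; Band 2 − 220 → 4434; Band 3 + 140 → 4506; Band 4 − 140 → 7970; Band 5 − 80 → 2684; Band 6 + 170 → 24971
→ [4081, 4434, 4506, 7970, 2684, 24971]
After projecting period 4:
Births: 4434 × 0.46 = 2040 ; 4506 × 0.226 = 1018 → 3058
Band 2: 4081 × 0.968 = 3950
Band 3: 4434 × 0.949 = 4208
Band 4: 4506 × 0.957 = 4312
Band 5: 7970 × 0.953 = 7595
Band 6: 2684 × 0.918 + 24971 × 0.652 = 2464 + 16281 = 18745
Net migration: Band 1 + 50 → 3108; Band 2 − 220 → 3730; Band 3 + 140 → 4348; Band 4 − 140 → 4172; Band 5 − 80 → 7515; Band 6 + 170 → 18915
→ [3108, 3730, 4348, 4172, 7515, 18915]
Total: 57400 → 41788; change = -15612; percentage change = -27.2%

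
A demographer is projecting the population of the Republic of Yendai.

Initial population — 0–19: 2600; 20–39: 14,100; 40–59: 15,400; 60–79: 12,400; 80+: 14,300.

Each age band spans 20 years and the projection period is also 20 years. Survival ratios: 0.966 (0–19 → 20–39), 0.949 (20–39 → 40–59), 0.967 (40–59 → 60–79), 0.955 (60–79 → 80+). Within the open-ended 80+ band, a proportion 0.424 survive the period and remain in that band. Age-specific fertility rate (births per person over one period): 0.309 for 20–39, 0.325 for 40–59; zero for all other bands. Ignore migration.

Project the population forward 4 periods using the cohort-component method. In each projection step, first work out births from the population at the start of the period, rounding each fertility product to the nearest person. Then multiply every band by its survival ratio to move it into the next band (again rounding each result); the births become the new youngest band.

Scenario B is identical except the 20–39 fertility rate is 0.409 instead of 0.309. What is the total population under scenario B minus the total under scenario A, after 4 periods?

3904

Numbering the bands 1..5 from youngest to oldest:
After projecting period 1:
Births: 14100 * 0.309 = 4357, 15400 * 0.325 = 5005 → total 9362
Band 2: 2600 * 0.966 = 2512
Band 3: 14100 * 0.949 = 13381
Band 4: 15400 * 0.967 = 14892
Band 5: 12400 * 0.955 + 14300 * 0.424 = 11842 + 6063 = 17905
Giving 9362 / 2512 / 13381 / 14892 / 17905.
After projecting period 2:
Births: 2512 * 0.309 = 776, 13381 * 0.325 = 4349 → total 5125
Band 2: 9362 * 0.966 = 9044
Band 3: 2512 * 0.949 = 2384
Band 4: 13381 * 0.967 = 12939
Band 5: 14892 * 0.955 + 17905 * 0.424 = 14222 + 7592 = 21814
Giving 5125 / 9044 / 2384 / 12939 / 21814.
After projecting period 3:
Births: 9044 * 0.309 = 2795, 2384 * 0.325 = 775 → total 3570
Band 2: 5125 * 0.966 = 4951
Band 3: 9044 * 0.949 = 8583
Band 4: 2384 * 0.967 = 2305
Band 5: 12939 * 0.955 + 21814 * 0.424 = 12357 + 9249 = 21606
Giving 3570 / 4951 / 8583 / 2305 / 21606.
After projecting period 4:
Births: 4951 * 0.309 = 1530, 8583 * 0.325 = 2789 → total 4319
Band 2: 3570 * 0.966 = 3449
Band 3: 4951 * 0.949 = 4698
Band 4: 8583 * 0.967 = 8300
Band 5: 2305 * 0.955 + 21606 * 0.424 = 2201 + 9161 = 11362
Giving 4319 / 3449 / 4698 / 8300 / 11362.
Scenario A total after 4 periods: 32128
Scenario B projection —
After projecting period 1:
Births: 14100 * 0.409 = 5767, 15400 * 0.325 = 5005 → total 10772
Band 2: 2600 * 0.966 = 2512
Band 3: 14100 * 0.949 = 13381
Band 4: 15400 * 0.967 = 14892
Band 5: 12400 * 0.955 + 14300 * 0.424 = 11842 + 6063 = 17905
Giving 10772 / 2512 / 13381 / 14892 / 17905.
After projecting period 2:
Births: 2512 * 0.409 = 1027, 13381 * 0.325 = 4349 → total 5376
Band 2: 10772 * 0.966 = 10406
Band 3: 2512 * 0.949 = 2384
Band 4: 13381 * 0.967 = 12939
Band 5: 14892 * 0.955 + 17905 * 0.424 = 14222 + 7592 = 21814
Giving 5376 / 10406 / 2384 / 12939 / 21814.
After projecting period 3:
Births: 10406 * 0.409 = 4256, 2384 * 0.325 = 775 → total 5031
Band 2: 5376 * 0.966 = 5193
Band 3: 10406 * 0.949 = 9875
Band 4: 2384 * 0.967 = 2305
Band 5: 12939 * 0.955 + 21814 * 0.424 = 12357 + 9249 = 21606
Giving 5031 / 5193 / 9875 / 2305 / 21606.
After projecting period 4:
Births: 5193 * 0.409 = 2124, 9875 * 0.325 = 3209 → total 5333
Band 2: 5031 * 0.966 = 4860
Band 3: 5193 * 0.949 = 4928
Band 4: 9875 * 0.967 = 9549
Band 5: 2305 * 0.955 + 21606 * 0.424 = 2201 + 9161 = 11362
Giving 5333 / 4860 / 4928 / 9549 / 11362.
Scenario B total after 4 periods: 36032
Difference B − A = 36032 − 32128 = 3904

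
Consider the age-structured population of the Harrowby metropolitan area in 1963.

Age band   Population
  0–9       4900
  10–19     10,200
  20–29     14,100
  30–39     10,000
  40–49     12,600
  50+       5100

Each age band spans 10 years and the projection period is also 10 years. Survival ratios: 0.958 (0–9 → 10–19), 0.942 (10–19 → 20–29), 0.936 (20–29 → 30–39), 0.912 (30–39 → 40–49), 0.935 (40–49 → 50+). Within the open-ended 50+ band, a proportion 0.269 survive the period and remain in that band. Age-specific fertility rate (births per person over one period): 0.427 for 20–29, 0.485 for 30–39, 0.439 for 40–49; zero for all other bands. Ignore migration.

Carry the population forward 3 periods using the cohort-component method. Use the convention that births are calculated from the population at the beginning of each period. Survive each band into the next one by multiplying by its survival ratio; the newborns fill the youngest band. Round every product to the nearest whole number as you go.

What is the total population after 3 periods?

(Groups numbered youngest = 1 to oldest = 6.)
— Period 1 —
Births: 14100 * 0.427 = 6021, 10000 * 0.485 = 4850, 12600 * 0.439 = 5531 → 16402
Group 2: 4900 * 0.958 = 4694
Group 3: 10200 * 0.942 = 9608
Group 4: 14100 * 0.936 = 13198
Group 5: 10000 * 0.912 = 9120
Group 6: 12600 * 0.935 + 5100 * 0.269 = 11781 + 1372 = 13153
End of period: [16402, 4694, 9608, 13198, 9120, 13153]
— Period 2 —
Births: 9608 * 0.427 = 4103, 13198 * 0.485 = 6401, 9120 * 0.439 = 4004 → 14508
Group 2: 16402 * 0.958 = 15713
Group 3: 4694 * 0.942 = 4422
Group 4: 9608 * 0.936 = 8993
Group 5: 13198 * 0.912 = 12037
Group 6: 9120 * 0.935 + 13153 * 0.269 = 8527 + 3538 = 12065
End of period: [14508, 15713, 4422, 8993, 12037, 12065]
— Period 3 —
Births: 4422 * 0.427 = 1888, 8993 * 0.485 = 4362, 12037 * 0.439 = 5284 → 11534
Group 2: 14508 * 0.958 = 13899
Group 3: 15713 * 0.942 = 14802
Group 4: 4422 * 0.936 = 4139
Group 5: 8993 * 0.912 = 8202
Group 6: 12037 * 0.935 + 12065 * 0.269 = 11255 + 3245 = 14500
End of period: [11534, 13899, 14802, 4139, 8202, 14500]
Total after period 3: 11534 + 13899 + 14802 + 4139 + 8202 + 14500 = 67076

67076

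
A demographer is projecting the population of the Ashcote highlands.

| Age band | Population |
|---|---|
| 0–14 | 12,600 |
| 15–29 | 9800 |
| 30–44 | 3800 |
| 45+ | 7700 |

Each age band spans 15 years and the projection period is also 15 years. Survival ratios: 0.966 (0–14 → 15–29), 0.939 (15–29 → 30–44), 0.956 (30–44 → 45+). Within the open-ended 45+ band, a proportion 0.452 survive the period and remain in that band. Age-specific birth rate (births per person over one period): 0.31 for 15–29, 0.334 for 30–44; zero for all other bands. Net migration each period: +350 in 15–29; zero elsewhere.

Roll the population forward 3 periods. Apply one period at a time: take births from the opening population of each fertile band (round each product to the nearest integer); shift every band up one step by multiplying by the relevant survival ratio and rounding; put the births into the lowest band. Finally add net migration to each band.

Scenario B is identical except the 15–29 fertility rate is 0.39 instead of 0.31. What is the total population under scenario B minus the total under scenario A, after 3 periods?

2335

[period 1]
Births: 9800 × 0.31 = 3038, 3800 × 0.334 = 1269 — total 4307
15–29: 12600 × 0.966 = 12172
30–44: 9800 × 0.939 = 9202
45+: 3800 × 0.956 + 7700 × 0.452 = 3633 + 3480 = 7113
Net migration: 15–29 + 350 → 12522
Population now: 0–14=4307, 15–29=12522, 30–44=9202, 45+=7113
[period 2]
Births: 12522 × 0.31 = 3882, 9202 × 0.334 = 3073 — total 6955
15–29: 4307 × 0.966 = 4161
30–44: 12522 × 0.939 = 11758
45+: 9202 × 0.956 + 7113 × 0.452 = 8797 + 3215 = 12012
Net migration: 15–29 + 350 → 4511
Population now: 0–14=6955, 15–29=4511, 30–44=11758, 45+=12012
[period 3]
Births: 4511 × 0.31 = 1398, 11758 × 0.334 = 3927 — total 5325
15–29: 6955 × 0.966 = 6719
30–44: 4511 × 0.939 = 4236
45+: 11758 × 0.956 + 12012 × 0.452 = 11241 + 5429 = 16670
Net migration: 15–29 + 350 → 7069
Population now: 0–14=5325, 15–29=7069, 30–44=4236, 45+=16670
Scenario A total after 3 periods: 33300
Scenario B projection —
[period 1]
Births: 9800 × 0.39 = 3822, 3800 × 0.334 = 1269 — total 5091
15–29: 12600 × 0.966 = 12172
30–44: 9800 × 0.939 = 9202
45+: 3800 × 0.956 + 7700 × 0.452 = 3633 + 3480 = 7113
Net migration: 15–29 + 350 → 12522
Population now: 0–14=5091, 15–29=12522, 30–44=9202, 45+=7113
[period 2]
Births: 12522 × 0.39 = 4884, 9202 × 0.334 = 3073 — total 7957
15–29: 5091 × 0.966 = 4918
30–44: 12522 × 0.939 = 11758
45+: 9202 × 0.956 + 7113 × 0.452 = 8797 + 3215 = 12012
Net migration: 15–29 + 350 → 5268
Population now: 0–14=7957, 15–29=5268, 30–44=11758, 45+=12012
[period 3]
Births: 5268 × 0.39 = 2055, 11758 × 0.334 = 3927 — total 5982
15–29: 7957 × 0.966 = 7686
30–44: 5268 × 0.939 = 4947
45+: 11758 × 0.956 + 12012 × 0.452 = 11241 + 5429 = 16670
Net migration: 15–29 + 350 → 8036
Population now: 0–14=5982, 15–29=8036, 30–44=4947, 45+=16670
Scenario B total after 3 periods: 35635
Difference B − A = 35635 − 33300 = 2335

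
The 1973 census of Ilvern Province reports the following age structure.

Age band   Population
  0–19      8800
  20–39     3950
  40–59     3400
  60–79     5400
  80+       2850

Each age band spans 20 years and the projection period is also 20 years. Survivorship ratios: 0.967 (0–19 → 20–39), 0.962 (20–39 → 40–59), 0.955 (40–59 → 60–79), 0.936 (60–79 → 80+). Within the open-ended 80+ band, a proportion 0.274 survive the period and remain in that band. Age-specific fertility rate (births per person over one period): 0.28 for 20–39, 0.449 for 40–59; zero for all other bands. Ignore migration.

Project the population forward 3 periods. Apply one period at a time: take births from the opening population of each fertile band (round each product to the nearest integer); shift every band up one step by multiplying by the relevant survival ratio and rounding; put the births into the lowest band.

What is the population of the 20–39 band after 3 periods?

Numbering the groups 1..5 from youngest to oldest:
— Period 1 —
Births: 3950 × 0.28 = 1106, 3400 × 0.449 = 1527 ⇒ total 2633
Group 2: 8800 × 0.967 = 8510
Group 3: 3950 × 0.962 = 3800
Group 4: 3400 × 0.955 = 3247
Group 5: 5400 × 0.936 + 2850 × 0.274 = 5054 + 781 = 5835
→ [2633, 8510, 3800, 3247, 5835]
— Period 2 —
Births: 8510 × 0.28 = 2383, 3800 × 0.449 = 1706 ⇒ total 4089
Group 2: 2633 × 0.967 = 2546
Group 3: 8510 × 0.962 = 8187
Group 4: 3800 × 0.955 = 3629
Group 5: 3247 × 0.936 + 5835 × 0.274 = 3039 + 1599 = 4638
→ [4089, 2546, 8187, 3629, 4638]
— Period 3 —
Births: 2546 × 0.28 = 713, 8187 × 0.449 = 3676 ⇒ total 4389
Group 2: 4089 × 0.967 = 3954
Group 3: 2546 × 0.962 = 2449
Group 4: 8187 × 0.955 = 7819
Group 5: 3629 × 0.936 + 4638 × 0.274 = 3397 + 1271 = 4668
→ [4389, 3954, 2449, 7819, 4668]

3954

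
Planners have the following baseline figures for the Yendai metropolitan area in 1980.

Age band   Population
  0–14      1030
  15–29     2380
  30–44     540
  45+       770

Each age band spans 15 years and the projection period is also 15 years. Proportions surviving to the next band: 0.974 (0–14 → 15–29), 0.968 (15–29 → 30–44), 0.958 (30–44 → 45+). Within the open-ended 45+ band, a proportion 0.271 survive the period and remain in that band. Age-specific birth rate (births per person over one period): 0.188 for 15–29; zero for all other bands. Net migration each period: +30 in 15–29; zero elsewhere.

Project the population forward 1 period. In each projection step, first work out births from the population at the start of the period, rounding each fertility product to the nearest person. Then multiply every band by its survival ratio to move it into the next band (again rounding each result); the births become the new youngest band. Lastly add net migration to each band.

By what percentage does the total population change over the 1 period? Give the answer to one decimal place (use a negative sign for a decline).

Let band 1 be 0–14 through band 4 = 45+.
After projecting period 1:
Births: 2380 × 0.188 = 447
Band 2: 1030 × 0.974 = 1003
Band 3: 2380 × 0.968 = 2304
Band 4: 540 × 0.958 + 770 × 0.271 = 517 + 209 = 726
Net migration: Band 2 + 30 → 1033
Giving 447 / 1033 / 2304 / 726.
Total: 4720 → 4510; change = -210; percentage change = -4.4%

-4.4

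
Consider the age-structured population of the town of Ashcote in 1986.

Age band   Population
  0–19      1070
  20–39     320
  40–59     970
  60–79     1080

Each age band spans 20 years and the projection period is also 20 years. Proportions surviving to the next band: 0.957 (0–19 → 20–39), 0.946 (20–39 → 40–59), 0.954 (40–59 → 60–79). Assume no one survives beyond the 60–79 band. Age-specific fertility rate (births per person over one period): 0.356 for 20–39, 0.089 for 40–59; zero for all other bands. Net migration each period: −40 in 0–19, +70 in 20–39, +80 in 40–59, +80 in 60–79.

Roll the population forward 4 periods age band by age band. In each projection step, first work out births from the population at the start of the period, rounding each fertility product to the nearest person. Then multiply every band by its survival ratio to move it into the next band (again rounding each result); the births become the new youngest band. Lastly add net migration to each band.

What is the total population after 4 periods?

1195

Call the groups 1 to 4, youngest first.
Period 1:
Births: 320 × 0.356 = 114, 970 × 0.089 = 86 → 200
Group 2: 1070 × 0.957 = 1024
Group 3: 320 × 0.946 = 303
Group 4: 970 × 0.954 = 925
Net migration: Group 1 − 40 → 160; Group 2 + 70 → 1094; Group 3 + 80 → 383; Group 4 + 80 → 1005
Population now: 0–19=160, 20–39=1094, 40–59=383, 60–79=1005
Period 2:
Births: 1094 × 0.356 = 389, 383 × 0.089 = 34 → 423
Group 2: 160 × 0.957 = 153
Group 3: 1094 × 0.946 = 1035
Group 4: 383 × 0.954 = 365
Net migration: Group 1 − 40 → 383; Group 2 + 70 → 223; Group 3 + 80 → 1115; Group 4 + 80 → 445
Population now: 0–19=383, 20–39=223, 40–59=1115, 60–79=445
Period 3:
Births: 223 × 0.356 = 79, 1115 × 0.089 = 99 → 178
Group 2: 383 × 0.957 = 367
Group 3: 223 × 0.946 = 211
Group 4: 1115 × 0.954 = 1064
Net migration: Group 1 − 40 → 138; Group 2 + 70 → 437; Group 3 + 80 → 291; Group 4 + 80 → 1144
Population now: 0–19=138, 20–39=437, 40–59=291, 60–79=1144
Period 4:
Births: 437 × 0.356 = 156, 291 × 0.089 = 26 → 182
Group 2: 138 × 0.957 = 132
Group 3: 437 × 0.946 = 413
Group 4: 291 × 0.954 = 278
Net migration: Group 1 − 40 → 142; Group 2 + 70 → 202; Group 3 + 80 → 493; Group 4 + 80 → 358
Population now: 0–19=142, 20–39=202, 40–59=493, 60–79=358
Total after period 4: 142 + 202 + 493 + 358 = 1195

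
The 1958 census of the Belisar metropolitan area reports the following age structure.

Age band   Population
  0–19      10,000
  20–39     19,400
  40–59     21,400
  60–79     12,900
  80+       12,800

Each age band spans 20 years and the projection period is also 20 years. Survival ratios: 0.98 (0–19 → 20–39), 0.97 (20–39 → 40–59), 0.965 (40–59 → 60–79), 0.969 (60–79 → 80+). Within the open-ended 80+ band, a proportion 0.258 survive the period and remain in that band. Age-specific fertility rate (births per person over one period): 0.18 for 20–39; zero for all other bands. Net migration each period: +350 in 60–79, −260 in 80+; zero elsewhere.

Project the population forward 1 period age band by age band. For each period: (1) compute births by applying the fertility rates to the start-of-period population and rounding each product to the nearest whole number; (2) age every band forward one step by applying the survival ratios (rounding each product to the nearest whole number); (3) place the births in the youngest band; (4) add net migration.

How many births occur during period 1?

(Groups numbered youngest = 1 to oldest = 5.)
After projecting period 1:
Births: 19400 * 0.18 = 3492
Group 2: 10000 * 0.98 = 9800
Group 3: 19400 * 0.97 = 18818
Group 4: 21400 * 0.965 = 20651
Group 5: 12900 * 0.969 + 12800 * 0.258 = 12500 + 3302 = 15802
Net migration: Group 4 + 350 → 21001; Group 5 − 260 → 15542
Population now: 0–19=3492, 20–39=9800, 40–59=18818, 60–79=21001, 80+=15542

3492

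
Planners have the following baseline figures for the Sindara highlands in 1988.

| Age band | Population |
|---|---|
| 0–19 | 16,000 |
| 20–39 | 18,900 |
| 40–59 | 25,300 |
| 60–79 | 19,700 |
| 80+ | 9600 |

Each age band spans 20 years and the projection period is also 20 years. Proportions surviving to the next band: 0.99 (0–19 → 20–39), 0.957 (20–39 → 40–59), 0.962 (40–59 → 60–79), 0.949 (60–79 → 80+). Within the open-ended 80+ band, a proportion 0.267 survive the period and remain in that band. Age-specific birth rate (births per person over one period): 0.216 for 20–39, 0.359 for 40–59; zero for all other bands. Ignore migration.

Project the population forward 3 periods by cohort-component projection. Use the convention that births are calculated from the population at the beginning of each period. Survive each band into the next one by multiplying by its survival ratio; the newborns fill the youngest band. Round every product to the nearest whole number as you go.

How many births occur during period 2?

After projecting period 1:
Births: 18900 × 0.216 = 4082, 25300 × 0.359 = 9083 ⇒ total 13165
20–39: 16000 × 0.99 = 15840
40–59: 18900 × 0.957 = 18087
60–79: 25300 × 0.962 = 24339
80+: 19700 × 0.949 + 9600 × 0.267 = 18695 + 2563 = 21258
Population now: 0–19=13165, 20–39=15840, 40–59=18087, 60–79=24339, 80+=21258
After projecting period 2:
Births: 15840 × 0.216 = 3421, 18087 × 0.359 = 6493 ⇒ total 9914
20–39: 13165 × 0.99 = 13033
40–59: 15840 × 0.957 = 15159
60–79: 18087 × 0.962 = 17400
80+: 24339 × 0.949 + 21258 × 0.267 = 23098 + 5676 = 28774
Population now: 0–19=9914, 20–39=13033, 40–59=15159, 60–79=17400, 80+=28774

9914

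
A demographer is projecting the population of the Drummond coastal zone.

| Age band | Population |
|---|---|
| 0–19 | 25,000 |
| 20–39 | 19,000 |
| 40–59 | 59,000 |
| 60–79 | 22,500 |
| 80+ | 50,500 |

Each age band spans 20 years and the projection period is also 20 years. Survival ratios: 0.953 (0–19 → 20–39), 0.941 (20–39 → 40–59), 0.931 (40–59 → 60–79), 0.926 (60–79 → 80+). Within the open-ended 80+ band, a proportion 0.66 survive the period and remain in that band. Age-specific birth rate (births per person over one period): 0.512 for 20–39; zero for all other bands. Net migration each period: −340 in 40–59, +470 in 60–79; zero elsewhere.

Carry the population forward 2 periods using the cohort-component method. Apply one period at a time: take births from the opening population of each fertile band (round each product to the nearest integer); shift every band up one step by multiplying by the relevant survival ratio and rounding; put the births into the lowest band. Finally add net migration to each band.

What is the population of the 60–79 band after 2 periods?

16799

Numbering the bands 1..5 from youngest to oldest:
Period 1.
Births: 19000 × 0.512 = 9728
Band 2: 25000 × 0.953 = 23825
Band 3: 19000 × 0.941 = 17879
Band 4: 59000 × 0.931 = 54929
Band 5: 22500 × 0.926 + 50500 × 0.66 = 20835 + 33330 = 54165
Net migration: Band 3 − 340 → 17539; Band 4 + 470 → 55399
End of period: [9728, 23825, 17539, 55399, 54165]
Period 2.
Births: 23825 × 0.512 = 12198
Band 2: 9728 × 0.953 = 9271
Band 3: 23825 × 0.941 = 22419
Band 4: 17539 × 0.931 = 16329
Band 5: 55399 × 0.926 + 54165 × 0.66 = 51299 + 35749 = 87048
Net migration: Band 3 − 340 → 22079; Band 4 + 470 → 16799
End of period: [12198, 9271, 22079, 16799, 87048]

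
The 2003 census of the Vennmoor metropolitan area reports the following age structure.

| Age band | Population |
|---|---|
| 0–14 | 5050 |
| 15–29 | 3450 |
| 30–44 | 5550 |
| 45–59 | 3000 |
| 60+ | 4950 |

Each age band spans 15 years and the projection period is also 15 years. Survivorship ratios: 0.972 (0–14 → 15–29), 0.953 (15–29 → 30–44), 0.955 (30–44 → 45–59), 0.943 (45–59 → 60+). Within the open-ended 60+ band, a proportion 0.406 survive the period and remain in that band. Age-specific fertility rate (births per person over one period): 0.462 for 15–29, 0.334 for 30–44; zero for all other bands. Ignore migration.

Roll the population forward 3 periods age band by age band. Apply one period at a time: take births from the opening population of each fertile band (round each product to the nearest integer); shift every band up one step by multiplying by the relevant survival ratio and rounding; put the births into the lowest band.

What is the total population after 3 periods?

Period 1:
Births: 3450 × 0.462 = 1594 ; 5550 × 0.334 = 1854 → total 3448
15–29: 5050 × 0.972 = 4909
30–44: 3450 × 0.953 = 3288
45–59: 5550 × 0.955 = 5300
60+: 3000 × 0.943 + 4950 × 0.406 = 2829 + 2010 = 4839
Giving 3448 / 4909 / 3288 / 5300 / 4839.
Period 2:
Births: 4909 × 0.462 = 2268 ; 3288 × 0.334 = 1098 → total 3366
15–29: 3448 × 0.972 = 3351
30–44: 4909 × 0.953 = 4678
45–59: 3288 × 0.955 = 3140
60+: 5300 × 0.943 + 4839 × 0.406 = 4998 + 1965 = 6963
Giving 3366 / 3351 / 4678 / 3140 / 6963.
Period 3:
Births: 3351 × 0.462 = 1548 ; 4678 × 0.334 = 1562 → total 3110
15–29: 3366 × 0.972 = 3272
30–44: 3351 × 0.953 = 3194
45–59: 4678 × 0.955 = 4467
60+: 3140 × 0.943 + 6963 × 0.406 = 2961 + 2827 = 5788
Giving 3110 / 3272 / 3194 / 4467 / 5788.
Total after period 3: 3110 + 3272 + 3194 + 4467 + 5788 = 19831

19831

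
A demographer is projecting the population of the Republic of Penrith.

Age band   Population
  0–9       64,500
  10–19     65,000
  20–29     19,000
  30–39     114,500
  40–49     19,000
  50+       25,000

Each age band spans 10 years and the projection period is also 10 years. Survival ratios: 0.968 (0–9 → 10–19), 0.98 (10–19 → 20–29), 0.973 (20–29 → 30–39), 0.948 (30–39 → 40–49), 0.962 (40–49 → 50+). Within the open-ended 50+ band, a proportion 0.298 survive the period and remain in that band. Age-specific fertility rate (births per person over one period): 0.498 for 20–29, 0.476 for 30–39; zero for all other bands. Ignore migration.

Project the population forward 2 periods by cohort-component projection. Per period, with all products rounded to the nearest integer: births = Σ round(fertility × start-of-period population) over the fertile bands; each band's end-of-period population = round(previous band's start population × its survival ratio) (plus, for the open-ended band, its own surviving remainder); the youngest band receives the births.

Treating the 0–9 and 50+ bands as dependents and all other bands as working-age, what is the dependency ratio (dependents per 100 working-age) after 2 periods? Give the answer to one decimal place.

75.3

Call the bands 1 to 6, youngest first.
After projecting period 1:
Births: 19000 * 0.498 = 9462  |  114500 * 0.476 = 54502 → 63964
Band 2: 64500 * 0.968 = 62436
Band 3: 65000 * 0.98 = 63700
Band 4: 19000 * 0.973 = 18487
Band 5: 114500 * 0.948 = 108546
Band 6: 19000 * 0.962 + 25000 * 0.298 = 18278 + 7450 = 25728
End of period: [63964, 62436, 63700, 18487, 108546, 25728]
After projecting period 2:
Births: 63700 * 0.498 = 31723  |  18487 * 0.476 = 8800 → 40523
Band 2: 63964 * 0.968 = 61917
Band 3: 62436 * 0.98 = 61187
Band 4: 63700 * 0.973 = 61980
Band 5: 18487 * 0.948 = 17526
Band 6: 108546 * 0.962 + 25728 * 0.298 = 104421 + 7667 = 112088
End of period: [40523, 61917, 61187, 61980, 17526, 112088]
Dependents (band 0–9 + band 50+) = 40523 + 112088 = 152611; working-age = 202610; ratio = 152611/202610 × 100 = 75.3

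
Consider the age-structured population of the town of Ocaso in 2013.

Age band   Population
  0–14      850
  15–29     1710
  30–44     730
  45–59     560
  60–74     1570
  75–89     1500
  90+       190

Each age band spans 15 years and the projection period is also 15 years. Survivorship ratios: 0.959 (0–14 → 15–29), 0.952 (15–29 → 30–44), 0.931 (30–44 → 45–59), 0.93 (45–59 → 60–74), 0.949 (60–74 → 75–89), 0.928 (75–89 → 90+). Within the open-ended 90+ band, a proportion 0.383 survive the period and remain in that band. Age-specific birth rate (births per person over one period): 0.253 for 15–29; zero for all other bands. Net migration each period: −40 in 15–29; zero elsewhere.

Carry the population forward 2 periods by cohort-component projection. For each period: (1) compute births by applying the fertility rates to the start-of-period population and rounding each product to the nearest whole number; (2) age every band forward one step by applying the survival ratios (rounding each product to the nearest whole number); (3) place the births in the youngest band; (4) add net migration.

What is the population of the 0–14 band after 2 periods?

Let band 1 be 0–14 through band 7 = 90+.
Period 1.
Births: 1710 × 0.253 = 433
Band 2: 850 × 0.959 = 815
Band 3: 1710 × 0.952 = 1628
Band 4: 730 × 0.931 = 680
Band 5: 560 × 0.93 = 521
Band 6: 1570 × 0.949 = 1490
Band 7: 1500 × 0.928 + 190 × 0.383 = 1392 + 73 = 1465
Net migration: Band 2 − 40 → 775
Giving 433 / 775 / 1628 / 680 / 521 / 1490 / 1465.
Period 2.
Births: 775 × 0.253 = 196
Band 2: 433 × 0.959 = 415
Band 3: 775 × 0.952 = 738
Band 4: 1628 × 0.931 = 1516
Band 5: 680 × 0.93 = 632
Band 6: 521 × 0.949 = 494
Band 7: 1490 × 0.928 + 1465 × 0.383 = 1383 + 561 = 1944
Net migration: Band 2 − 40 → 375
Giving 196 / 375 / 738 / 1516 / 632 / 494 / 1944.

196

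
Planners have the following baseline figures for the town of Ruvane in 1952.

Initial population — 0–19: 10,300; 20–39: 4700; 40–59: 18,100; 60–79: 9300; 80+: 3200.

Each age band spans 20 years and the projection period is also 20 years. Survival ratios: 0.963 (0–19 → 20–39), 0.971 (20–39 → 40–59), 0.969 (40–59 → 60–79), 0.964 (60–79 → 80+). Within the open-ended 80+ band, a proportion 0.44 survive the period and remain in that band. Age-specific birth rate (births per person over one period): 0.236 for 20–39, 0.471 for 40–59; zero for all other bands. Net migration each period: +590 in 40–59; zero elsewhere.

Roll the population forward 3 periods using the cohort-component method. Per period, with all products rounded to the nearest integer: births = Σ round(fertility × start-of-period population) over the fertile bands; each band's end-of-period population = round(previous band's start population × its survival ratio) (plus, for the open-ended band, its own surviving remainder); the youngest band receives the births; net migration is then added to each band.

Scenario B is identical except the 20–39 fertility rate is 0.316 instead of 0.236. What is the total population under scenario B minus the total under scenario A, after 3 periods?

[period 1]
Births: 4700 × 0.236 = 1109 ; 18100 × 0.471 = 8525 — total 9634
20–39: 10300 × 0.963 = 9919
40–59: 4700 × 0.971 = 4564
60–79: 18100 × 0.969 = 17539
80+: 9300 × 0.964 + 3200 × 0.44 = 8965 + 1408 = 10373
Net migration: 40–59 + 590 → 5154
End of period: [9634, 9919, 5154, 17539, 10373]
[period 2]
Births: 9919 × 0.236 = 2341 ; 5154 × 0.471 = 2428 — total 4769
20–39: 9634 × 0.963 = 9278
40–59: 9919 × 0.971 = 9631
60–79: 5154 × 0.969 = 4994
80+: 17539 × 0.964 + 10373 × 0.44 = 16908 + 4564 = 21472
Net migration: 40–59 + 590 → 10221
End of period: [4769, 9278, 10221, 4994, 21472]
[period 3]
Births: 9278 × 0.236 = 2190 ; 10221 × 0.471 = 4814 — total 7004
20–39: 4769 × 0.963 = 4593
40–59: 9278 × 0.971 = 9009
60–79: 10221 × 0.969 = 9904
80+: 4994 × 0.964 + 21472 × 0.44 = 4814 + 9448 = 14262
Net migration: 40–59 + 590 → 9599
End of period: [7004, 4593, 9599, 9904, 14262]
Scenario A total after 3 periods: 45362
Scenario B projection —
[period 1]
Births: 4700 × 0.316 = 1485 ; 18100 × 0.471 = 8525 — total 10010
20–39: 10300 × 0.963 = 9919
40–59: 4700 × 0.971 = 4564
60–79: 18100 × 0.969 = 17539
80+: 9300 × 0.964 + 3200 × 0.44 = 8965 + 1408 = 10373
Net migration: 40–59 + 590 → 5154
End of period: [10010, 9919, 5154, 17539, 10373]
[period 2]
Births: 9919 × 0.316 = 3134 ; 5154 × 0.471 = 2428 — total 5562
20–39: 10010 × 0.963 = 9640
40–59: 9919 × 0.971 = 9631
60–79: 5154 × 0.969 = 4994
80+: 17539 × 0.964 + 10373 × 0.44 = 16908 + 4564 = 21472
Net migration: 40–59 + 590 → 10221
End of period: [5562, 9640, 10221, 4994, 21472]
[period 3]
Births: 9640 × 0.316 = 3046 ; 10221 × 0.471 = 4814 — total 7860
20–39: 5562 × 0.963 = 5356
40–59: 9640 × 0.971 = 9360
60–79: 10221 × 0.969 = 9904
80+: 4994 × 0.964 + 21472 × 0.44 = 4814 + 9448 = 14262
Net migration: 40–59 + 590 → 9950
End of period: [7860, 5356, 9950, 9904, 14262]
Scenario B total after 3 periods: 47332
Difference B − A = 47332 − 45362 = 1970

1970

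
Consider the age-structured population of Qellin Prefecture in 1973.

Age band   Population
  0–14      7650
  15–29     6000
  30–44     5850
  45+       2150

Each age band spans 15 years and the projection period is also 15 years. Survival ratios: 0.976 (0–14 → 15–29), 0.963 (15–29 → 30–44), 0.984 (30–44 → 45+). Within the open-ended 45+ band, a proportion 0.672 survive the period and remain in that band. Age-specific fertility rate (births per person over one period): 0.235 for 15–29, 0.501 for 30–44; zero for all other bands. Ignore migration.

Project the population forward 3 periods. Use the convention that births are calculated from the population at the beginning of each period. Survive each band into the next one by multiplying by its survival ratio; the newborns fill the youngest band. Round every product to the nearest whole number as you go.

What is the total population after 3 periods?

(Bands numbered youngest = 1 to oldest = 4.)
Period 1.
Births: 6000 * 0.235 = 1410  |  5850 * 0.501 = 2931 → total 4341
Band 2: 7650 * 0.976 = 7466
Band 3: 6000 * 0.963 = 5778
Band 4: 5850 * 0.984 + 2150 * 0.672 = 5756 + 1445 = 7201
End of period: [4341, 7466, 5778, 7201]
Period 2.
Births: 7466 * 0.235 = 1755  |  5778 * 0.501 = 2895 → total 4650
Band 2: 4341 * 0.976 = 4237
Band 3: 7466 * 0.963 = 7190
Band 4: 5778 * 0.984 + 7201 * 0.672 = 5686 + 4839 = 10525
End of period: [4650, 4237, 7190, 10525]
Period 3.
Births: 4237 * 0.235 = 996  |  7190 * 0.501 = 3602 → total 4598
Band 2: 4650 * 0.976 = 4538
Band 3: 4237 * 0.963 = 4080
Band 4: 7190 * 0.984 + 10525 * 0.672 = 7075 + 7073 = 14148
End of period: [4598, 4538, 4080, 14148]
Total after period 3: 4598 + 4538 + 4080 + 14148 = 27364

27364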